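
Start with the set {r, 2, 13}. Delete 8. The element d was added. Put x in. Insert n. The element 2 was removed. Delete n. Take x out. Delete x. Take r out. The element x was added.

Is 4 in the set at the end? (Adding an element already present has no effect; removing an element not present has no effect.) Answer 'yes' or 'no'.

Answer: no

Derivation:
Tracking the set through each operation:
Start: {13, 2, r}
Event 1 (remove 8): not present, no change. Set: {13, 2, r}
Event 2 (add d): added. Set: {13, 2, d, r}
Event 3 (add x): added. Set: {13, 2, d, r, x}
Event 4 (add n): added. Set: {13, 2, d, n, r, x}
Event 5 (remove 2): removed. Set: {13, d, n, r, x}
Event 6 (remove n): removed. Set: {13, d, r, x}
Event 7 (remove x): removed. Set: {13, d, r}
Event 8 (remove x): not present, no change. Set: {13, d, r}
Event 9 (remove r): removed. Set: {13, d}
Event 10 (add x): added. Set: {13, d, x}

Final set: {13, d, x} (size 3)
4 is NOT in the final set.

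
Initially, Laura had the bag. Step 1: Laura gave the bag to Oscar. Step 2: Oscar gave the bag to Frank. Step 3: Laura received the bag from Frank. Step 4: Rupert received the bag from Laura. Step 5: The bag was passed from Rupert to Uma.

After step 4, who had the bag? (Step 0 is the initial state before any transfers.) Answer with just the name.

Tracking the bag holder through step 4:
After step 0 (start): Laura
After step 1: Oscar
After step 2: Frank
After step 3: Laura
After step 4: Rupert

At step 4, the holder is Rupert.

Answer: Rupert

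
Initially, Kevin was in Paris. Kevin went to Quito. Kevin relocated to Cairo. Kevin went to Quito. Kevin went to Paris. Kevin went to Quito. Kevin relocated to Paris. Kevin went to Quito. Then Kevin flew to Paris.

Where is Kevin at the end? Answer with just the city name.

Tracking Kevin's location:
Start: Kevin is in Paris.
After move 1: Paris -> Quito. Kevin is in Quito.
After move 2: Quito -> Cairo. Kevin is in Cairo.
After move 3: Cairo -> Quito. Kevin is in Quito.
After move 4: Quito -> Paris. Kevin is in Paris.
After move 5: Paris -> Quito. Kevin is in Quito.
After move 6: Quito -> Paris. Kevin is in Paris.
After move 7: Paris -> Quito. Kevin is in Quito.
After move 8: Quito -> Paris. Kevin is in Paris.

Answer: Paris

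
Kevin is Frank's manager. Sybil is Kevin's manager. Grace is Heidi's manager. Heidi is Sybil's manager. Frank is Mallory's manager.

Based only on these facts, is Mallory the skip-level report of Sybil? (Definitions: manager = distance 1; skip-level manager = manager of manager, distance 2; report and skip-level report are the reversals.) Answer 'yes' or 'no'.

Reconstructing the manager chain from the given facts:
  Grace -> Heidi -> Sybil -> Kevin -> Frank -> Mallory
(each arrow means 'manager of the next')
Positions in the chain (0 = top):
  position of Grace: 0
  position of Heidi: 1
  position of Sybil: 2
  position of Kevin: 3
  position of Frank: 4
  position of Mallory: 5

Mallory is at position 5, Sybil is at position 2; signed distance (j - i) = -3.
'skip-level report' requires j - i = -2. Actual distance is -3, so the relation does NOT hold.

Answer: no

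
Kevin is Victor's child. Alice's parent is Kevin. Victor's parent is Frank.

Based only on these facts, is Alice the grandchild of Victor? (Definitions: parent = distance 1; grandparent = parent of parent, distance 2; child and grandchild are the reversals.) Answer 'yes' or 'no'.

Reconstructing the parent chain from the given facts:
  Frank -> Victor -> Kevin -> Alice
(each arrow means 'parent of the next')
Positions in the chain (0 = top):
  position of Frank: 0
  position of Victor: 1
  position of Kevin: 2
  position of Alice: 3

Alice is at position 3, Victor is at position 1; signed distance (j - i) = -2.
'grandchild' requires j - i = -2. Actual distance is -2, so the relation HOLDS.

Answer: yes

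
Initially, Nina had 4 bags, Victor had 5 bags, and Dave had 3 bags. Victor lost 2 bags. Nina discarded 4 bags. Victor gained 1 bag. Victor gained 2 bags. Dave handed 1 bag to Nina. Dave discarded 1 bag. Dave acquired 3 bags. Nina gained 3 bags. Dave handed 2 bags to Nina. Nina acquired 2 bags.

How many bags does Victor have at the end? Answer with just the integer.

Tracking counts step by step:
Start: Nina=4, Victor=5, Dave=3
Event 1 (Victor -2): Victor: 5 -> 3. State: Nina=4, Victor=3, Dave=3
Event 2 (Nina -4): Nina: 4 -> 0. State: Nina=0, Victor=3, Dave=3
Event 3 (Victor +1): Victor: 3 -> 4. State: Nina=0, Victor=4, Dave=3
Event 4 (Victor +2): Victor: 4 -> 6. State: Nina=0, Victor=6, Dave=3
Event 5 (Dave -> Nina, 1): Dave: 3 -> 2, Nina: 0 -> 1. State: Nina=1, Victor=6, Dave=2
Event 6 (Dave -1): Dave: 2 -> 1. State: Nina=1, Victor=6, Dave=1
Event 7 (Dave +3): Dave: 1 -> 4. State: Nina=1, Victor=6, Dave=4
Event 8 (Nina +3): Nina: 1 -> 4. State: Nina=4, Victor=6, Dave=4
Event 9 (Dave -> Nina, 2): Dave: 4 -> 2, Nina: 4 -> 6. State: Nina=6, Victor=6, Dave=2
Event 10 (Nina +2): Nina: 6 -> 8. State: Nina=8, Victor=6, Dave=2

Victor's final count: 6

Answer: 6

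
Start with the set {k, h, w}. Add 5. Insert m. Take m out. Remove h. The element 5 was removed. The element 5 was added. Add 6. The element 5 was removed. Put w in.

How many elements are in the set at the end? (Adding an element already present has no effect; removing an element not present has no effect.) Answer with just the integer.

Tracking the set through each operation:
Start: {h, k, w}
Event 1 (add 5): added. Set: {5, h, k, w}
Event 2 (add m): added. Set: {5, h, k, m, w}
Event 3 (remove m): removed. Set: {5, h, k, w}
Event 4 (remove h): removed. Set: {5, k, w}
Event 5 (remove 5): removed. Set: {k, w}
Event 6 (add 5): added. Set: {5, k, w}
Event 7 (add 6): added. Set: {5, 6, k, w}
Event 8 (remove 5): removed. Set: {6, k, w}
Event 9 (add w): already present, no change. Set: {6, k, w}

Final set: {6, k, w} (size 3)

Answer: 3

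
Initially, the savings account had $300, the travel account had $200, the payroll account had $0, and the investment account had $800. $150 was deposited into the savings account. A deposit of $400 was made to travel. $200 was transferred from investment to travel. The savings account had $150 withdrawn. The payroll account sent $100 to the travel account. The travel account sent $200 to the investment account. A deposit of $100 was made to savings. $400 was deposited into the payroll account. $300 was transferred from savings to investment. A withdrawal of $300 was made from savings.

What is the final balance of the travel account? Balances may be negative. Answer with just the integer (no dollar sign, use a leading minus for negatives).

Tracking account balances step by step:
Start: savings=300, travel=200, payroll=0, investment=800
Event 1 (deposit 150 to savings): savings: 300 + 150 = 450. Balances: savings=450, travel=200, payroll=0, investment=800
Event 2 (deposit 400 to travel): travel: 200 + 400 = 600. Balances: savings=450, travel=600, payroll=0, investment=800
Event 3 (transfer 200 investment -> travel): investment: 800 - 200 = 600, travel: 600 + 200 = 800. Balances: savings=450, travel=800, payroll=0, investment=600
Event 4 (withdraw 150 from savings): savings: 450 - 150 = 300. Balances: savings=300, travel=800, payroll=0, investment=600
Event 5 (transfer 100 payroll -> travel): payroll: 0 - 100 = -100, travel: 800 + 100 = 900. Balances: savings=300, travel=900, payroll=-100, investment=600
Event 6 (transfer 200 travel -> investment): travel: 900 - 200 = 700, investment: 600 + 200 = 800. Balances: savings=300, travel=700, payroll=-100, investment=800
Event 7 (deposit 100 to savings): savings: 300 + 100 = 400. Balances: savings=400, travel=700, payroll=-100, investment=800
Event 8 (deposit 400 to payroll): payroll: -100 + 400 = 300. Balances: savings=400, travel=700, payroll=300, investment=800
Event 9 (transfer 300 savings -> investment): savings: 400 - 300 = 100, investment: 800 + 300 = 1100. Balances: savings=100, travel=700, payroll=300, investment=1100
Event 10 (withdraw 300 from savings): savings: 100 - 300 = -200. Balances: savings=-200, travel=700, payroll=300, investment=1100

Final balance of travel: 700

Answer: 700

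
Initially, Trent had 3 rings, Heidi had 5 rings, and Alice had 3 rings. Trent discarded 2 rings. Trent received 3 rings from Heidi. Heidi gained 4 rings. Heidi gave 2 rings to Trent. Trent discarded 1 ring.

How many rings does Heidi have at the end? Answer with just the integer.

Answer: 4

Derivation:
Tracking counts step by step:
Start: Trent=3, Heidi=5, Alice=3
Event 1 (Trent -2): Trent: 3 -> 1. State: Trent=1, Heidi=5, Alice=3
Event 2 (Heidi -> Trent, 3): Heidi: 5 -> 2, Trent: 1 -> 4. State: Trent=4, Heidi=2, Alice=3
Event 3 (Heidi +4): Heidi: 2 -> 6. State: Trent=4, Heidi=6, Alice=3
Event 4 (Heidi -> Trent, 2): Heidi: 6 -> 4, Trent: 4 -> 6. State: Trent=6, Heidi=4, Alice=3
Event 5 (Trent -1): Trent: 6 -> 5. State: Trent=5, Heidi=4, Alice=3

Heidi's final count: 4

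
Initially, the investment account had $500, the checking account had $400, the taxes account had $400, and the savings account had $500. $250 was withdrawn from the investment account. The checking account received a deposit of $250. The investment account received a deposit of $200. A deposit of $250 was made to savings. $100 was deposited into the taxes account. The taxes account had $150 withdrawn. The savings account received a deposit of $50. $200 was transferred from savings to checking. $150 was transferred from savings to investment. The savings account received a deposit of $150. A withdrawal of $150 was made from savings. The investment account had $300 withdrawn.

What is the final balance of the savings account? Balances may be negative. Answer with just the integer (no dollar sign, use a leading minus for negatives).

Tracking account balances step by step:
Start: investment=500, checking=400, taxes=400, savings=500
Event 1 (withdraw 250 from investment): investment: 500 - 250 = 250. Balances: investment=250, checking=400, taxes=400, savings=500
Event 2 (deposit 250 to checking): checking: 400 + 250 = 650. Balances: investment=250, checking=650, taxes=400, savings=500
Event 3 (deposit 200 to investment): investment: 250 + 200 = 450. Balances: investment=450, checking=650, taxes=400, savings=500
Event 4 (deposit 250 to savings): savings: 500 + 250 = 750. Balances: investment=450, checking=650, taxes=400, savings=750
Event 5 (deposit 100 to taxes): taxes: 400 + 100 = 500. Balances: investment=450, checking=650, taxes=500, savings=750
Event 6 (withdraw 150 from taxes): taxes: 500 - 150 = 350. Balances: investment=450, checking=650, taxes=350, savings=750
Event 7 (deposit 50 to savings): savings: 750 + 50 = 800. Balances: investment=450, checking=650, taxes=350, savings=800
Event 8 (transfer 200 savings -> checking): savings: 800 - 200 = 600, checking: 650 + 200 = 850. Balances: investment=450, checking=850, taxes=350, savings=600
Event 9 (transfer 150 savings -> investment): savings: 600 - 150 = 450, investment: 450 + 150 = 600. Balances: investment=600, checking=850, taxes=350, savings=450
Event 10 (deposit 150 to savings): savings: 450 + 150 = 600. Balances: investment=600, checking=850, taxes=350, savings=600
Event 11 (withdraw 150 from savings): savings: 600 - 150 = 450. Balances: investment=600, checking=850, taxes=350, savings=450
Event 12 (withdraw 300 from investment): investment: 600 - 300 = 300. Balances: investment=300, checking=850, taxes=350, savings=450

Final balance of savings: 450

Answer: 450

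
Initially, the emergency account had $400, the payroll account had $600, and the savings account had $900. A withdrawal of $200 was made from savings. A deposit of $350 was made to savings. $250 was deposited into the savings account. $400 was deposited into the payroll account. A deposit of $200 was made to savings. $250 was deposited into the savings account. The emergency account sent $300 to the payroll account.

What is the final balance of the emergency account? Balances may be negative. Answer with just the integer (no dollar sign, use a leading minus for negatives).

Tracking account balances step by step:
Start: emergency=400, payroll=600, savings=900
Event 1 (withdraw 200 from savings): savings: 900 - 200 = 700. Balances: emergency=400, payroll=600, savings=700
Event 2 (deposit 350 to savings): savings: 700 + 350 = 1050. Balances: emergency=400, payroll=600, savings=1050
Event 3 (deposit 250 to savings): savings: 1050 + 250 = 1300. Balances: emergency=400, payroll=600, savings=1300
Event 4 (deposit 400 to payroll): payroll: 600 + 400 = 1000. Balances: emergency=400, payroll=1000, savings=1300
Event 5 (deposit 200 to savings): savings: 1300 + 200 = 1500. Balances: emergency=400, payroll=1000, savings=1500
Event 6 (deposit 250 to savings): savings: 1500 + 250 = 1750. Balances: emergency=400, payroll=1000, savings=1750
Event 7 (transfer 300 emergency -> payroll): emergency: 400 - 300 = 100, payroll: 1000 + 300 = 1300. Balances: emergency=100, payroll=1300, savings=1750

Final balance of emergency: 100

Answer: 100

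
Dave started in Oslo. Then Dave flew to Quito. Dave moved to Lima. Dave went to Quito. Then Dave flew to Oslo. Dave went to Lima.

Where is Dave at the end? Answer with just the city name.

Tracking Dave's location:
Start: Dave is in Oslo.
After move 1: Oslo -> Quito. Dave is in Quito.
After move 2: Quito -> Lima. Dave is in Lima.
After move 3: Lima -> Quito. Dave is in Quito.
After move 4: Quito -> Oslo. Dave is in Oslo.
After move 5: Oslo -> Lima. Dave is in Lima.

Answer: Lima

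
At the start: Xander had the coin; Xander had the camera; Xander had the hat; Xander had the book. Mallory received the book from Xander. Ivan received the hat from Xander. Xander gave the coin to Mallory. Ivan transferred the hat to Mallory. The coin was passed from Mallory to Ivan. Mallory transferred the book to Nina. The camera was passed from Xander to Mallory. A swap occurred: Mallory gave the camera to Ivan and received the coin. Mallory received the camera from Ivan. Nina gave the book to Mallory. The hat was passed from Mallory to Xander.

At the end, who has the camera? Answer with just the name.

Answer: Mallory

Derivation:
Tracking all object holders:
Start: coin:Xander, camera:Xander, hat:Xander, book:Xander
Event 1 (give book: Xander -> Mallory). State: coin:Xander, camera:Xander, hat:Xander, book:Mallory
Event 2 (give hat: Xander -> Ivan). State: coin:Xander, camera:Xander, hat:Ivan, book:Mallory
Event 3 (give coin: Xander -> Mallory). State: coin:Mallory, camera:Xander, hat:Ivan, book:Mallory
Event 4 (give hat: Ivan -> Mallory). State: coin:Mallory, camera:Xander, hat:Mallory, book:Mallory
Event 5 (give coin: Mallory -> Ivan). State: coin:Ivan, camera:Xander, hat:Mallory, book:Mallory
Event 6 (give book: Mallory -> Nina). State: coin:Ivan, camera:Xander, hat:Mallory, book:Nina
Event 7 (give camera: Xander -> Mallory). State: coin:Ivan, camera:Mallory, hat:Mallory, book:Nina
Event 8 (swap camera<->coin: now camera:Ivan, coin:Mallory). State: coin:Mallory, camera:Ivan, hat:Mallory, book:Nina
Event 9 (give camera: Ivan -> Mallory). State: coin:Mallory, camera:Mallory, hat:Mallory, book:Nina
Event 10 (give book: Nina -> Mallory). State: coin:Mallory, camera:Mallory, hat:Mallory, book:Mallory
Event 11 (give hat: Mallory -> Xander). State: coin:Mallory, camera:Mallory, hat:Xander, book:Mallory

Final state: coin:Mallory, camera:Mallory, hat:Xander, book:Mallory
The camera is held by Mallory.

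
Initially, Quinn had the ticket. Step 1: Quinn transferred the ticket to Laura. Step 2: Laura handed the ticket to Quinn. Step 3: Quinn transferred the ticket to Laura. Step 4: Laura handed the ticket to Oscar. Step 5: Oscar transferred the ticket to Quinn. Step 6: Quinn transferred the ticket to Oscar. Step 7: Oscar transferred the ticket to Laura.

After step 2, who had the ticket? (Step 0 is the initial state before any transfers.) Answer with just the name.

Answer: Quinn

Derivation:
Tracking the ticket holder through step 2:
After step 0 (start): Quinn
After step 1: Laura
After step 2: Quinn

At step 2, the holder is Quinn.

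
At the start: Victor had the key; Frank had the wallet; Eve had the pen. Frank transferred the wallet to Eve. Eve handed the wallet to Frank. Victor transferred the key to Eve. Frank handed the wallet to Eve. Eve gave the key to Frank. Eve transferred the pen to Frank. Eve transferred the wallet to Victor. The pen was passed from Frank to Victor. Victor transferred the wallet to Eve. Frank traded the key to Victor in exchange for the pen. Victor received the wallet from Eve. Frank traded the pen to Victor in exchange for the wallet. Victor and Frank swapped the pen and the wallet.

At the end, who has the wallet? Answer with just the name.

Answer: Victor

Derivation:
Tracking all object holders:
Start: key:Victor, wallet:Frank, pen:Eve
Event 1 (give wallet: Frank -> Eve). State: key:Victor, wallet:Eve, pen:Eve
Event 2 (give wallet: Eve -> Frank). State: key:Victor, wallet:Frank, pen:Eve
Event 3 (give key: Victor -> Eve). State: key:Eve, wallet:Frank, pen:Eve
Event 4 (give wallet: Frank -> Eve). State: key:Eve, wallet:Eve, pen:Eve
Event 5 (give key: Eve -> Frank). State: key:Frank, wallet:Eve, pen:Eve
Event 6 (give pen: Eve -> Frank). State: key:Frank, wallet:Eve, pen:Frank
Event 7 (give wallet: Eve -> Victor). State: key:Frank, wallet:Victor, pen:Frank
Event 8 (give pen: Frank -> Victor). State: key:Frank, wallet:Victor, pen:Victor
Event 9 (give wallet: Victor -> Eve). State: key:Frank, wallet:Eve, pen:Victor
Event 10 (swap key<->pen: now key:Victor, pen:Frank). State: key:Victor, wallet:Eve, pen:Frank
Event 11 (give wallet: Eve -> Victor). State: key:Victor, wallet:Victor, pen:Frank
Event 12 (swap pen<->wallet: now pen:Victor, wallet:Frank). State: key:Victor, wallet:Frank, pen:Victor
Event 13 (swap pen<->wallet: now pen:Frank, wallet:Victor). State: key:Victor, wallet:Victor, pen:Frank

Final state: key:Victor, wallet:Victor, pen:Frank
The wallet is held by Victor.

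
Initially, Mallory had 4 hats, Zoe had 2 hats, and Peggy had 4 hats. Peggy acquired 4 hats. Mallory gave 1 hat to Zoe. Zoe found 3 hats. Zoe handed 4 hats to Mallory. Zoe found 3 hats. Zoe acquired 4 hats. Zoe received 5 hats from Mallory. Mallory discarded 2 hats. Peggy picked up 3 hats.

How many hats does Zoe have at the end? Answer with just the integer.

Answer: 14

Derivation:
Tracking counts step by step:
Start: Mallory=4, Zoe=2, Peggy=4
Event 1 (Peggy +4): Peggy: 4 -> 8. State: Mallory=4, Zoe=2, Peggy=8
Event 2 (Mallory -> Zoe, 1): Mallory: 4 -> 3, Zoe: 2 -> 3. State: Mallory=3, Zoe=3, Peggy=8
Event 3 (Zoe +3): Zoe: 3 -> 6. State: Mallory=3, Zoe=6, Peggy=8
Event 4 (Zoe -> Mallory, 4): Zoe: 6 -> 2, Mallory: 3 -> 7. State: Mallory=7, Zoe=2, Peggy=8
Event 5 (Zoe +3): Zoe: 2 -> 5. State: Mallory=7, Zoe=5, Peggy=8
Event 6 (Zoe +4): Zoe: 5 -> 9. State: Mallory=7, Zoe=9, Peggy=8
Event 7 (Mallory -> Zoe, 5): Mallory: 7 -> 2, Zoe: 9 -> 14. State: Mallory=2, Zoe=14, Peggy=8
Event 8 (Mallory -2): Mallory: 2 -> 0. State: Mallory=0, Zoe=14, Peggy=8
Event 9 (Peggy +3): Peggy: 8 -> 11. State: Mallory=0, Zoe=14, Peggy=11

Zoe's final count: 14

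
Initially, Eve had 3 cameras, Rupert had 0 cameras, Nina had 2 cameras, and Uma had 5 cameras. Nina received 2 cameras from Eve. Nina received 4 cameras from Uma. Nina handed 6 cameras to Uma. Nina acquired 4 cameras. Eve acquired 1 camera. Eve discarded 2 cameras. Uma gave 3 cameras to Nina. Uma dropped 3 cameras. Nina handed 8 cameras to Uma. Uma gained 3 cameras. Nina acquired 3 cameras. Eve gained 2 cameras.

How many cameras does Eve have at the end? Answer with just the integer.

Tracking counts step by step:
Start: Eve=3, Rupert=0, Nina=2, Uma=5
Event 1 (Eve -> Nina, 2): Eve: 3 -> 1, Nina: 2 -> 4. State: Eve=1, Rupert=0, Nina=4, Uma=5
Event 2 (Uma -> Nina, 4): Uma: 5 -> 1, Nina: 4 -> 8. State: Eve=1, Rupert=0, Nina=8, Uma=1
Event 3 (Nina -> Uma, 6): Nina: 8 -> 2, Uma: 1 -> 7. State: Eve=1, Rupert=0, Nina=2, Uma=7
Event 4 (Nina +4): Nina: 2 -> 6. State: Eve=1, Rupert=0, Nina=6, Uma=7
Event 5 (Eve +1): Eve: 1 -> 2. State: Eve=2, Rupert=0, Nina=6, Uma=7
Event 6 (Eve -2): Eve: 2 -> 0. State: Eve=0, Rupert=0, Nina=6, Uma=7
Event 7 (Uma -> Nina, 3): Uma: 7 -> 4, Nina: 6 -> 9. State: Eve=0, Rupert=0, Nina=9, Uma=4
Event 8 (Uma -3): Uma: 4 -> 1. State: Eve=0, Rupert=0, Nina=9, Uma=1
Event 9 (Nina -> Uma, 8): Nina: 9 -> 1, Uma: 1 -> 9. State: Eve=0, Rupert=0, Nina=1, Uma=9
Event 10 (Uma +3): Uma: 9 -> 12. State: Eve=0, Rupert=0, Nina=1, Uma=12
Event 11 (Nina +3): Nina: 1 -> 4. State: Eve=0, Rupert=0, Nina=4, Uma=12
Event 12 (Eve +2): Eve: 0 -> 2. State: Eve=2, Rupert=0, Nina=4, Uma=12

Eve's final count: 2

Answer: 2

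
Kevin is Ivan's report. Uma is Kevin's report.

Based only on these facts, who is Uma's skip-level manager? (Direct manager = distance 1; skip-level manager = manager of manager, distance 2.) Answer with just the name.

Answer: Ivan

Derivation:
Reconstructing the manager chain from the given facts:
  Ivan -> Kevin -> Uma
(each arrow means 'manager of the next')
Positions in the chain (0 = top):
  position of Ivan: 0
  position of Kevin: 1
  position of Uma: 2

Uma is at position 2; the skip-level manager is 2 steps up the chain, i.e. position 0: Ivan.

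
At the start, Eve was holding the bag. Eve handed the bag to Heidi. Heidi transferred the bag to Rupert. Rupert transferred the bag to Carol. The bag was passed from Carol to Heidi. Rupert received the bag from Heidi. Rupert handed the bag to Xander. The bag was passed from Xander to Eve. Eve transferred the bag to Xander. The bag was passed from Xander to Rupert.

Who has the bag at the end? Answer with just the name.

Answer: Rupert

Derivation:
Tracking the bag through each event:
Start: Eve has the bag.
After event 1: Heidi has the bag.
After event 2: Rupert has the bag.
After event 3: Carol has the bag.
After event 4: Heidi has the bag.
After event 5: Rupert has the bag.
After event 6: Xander has the bag.
After event 7: Eve has the bag.
After event 8: Xander has the bag.
After event 9: Rupert has the bag.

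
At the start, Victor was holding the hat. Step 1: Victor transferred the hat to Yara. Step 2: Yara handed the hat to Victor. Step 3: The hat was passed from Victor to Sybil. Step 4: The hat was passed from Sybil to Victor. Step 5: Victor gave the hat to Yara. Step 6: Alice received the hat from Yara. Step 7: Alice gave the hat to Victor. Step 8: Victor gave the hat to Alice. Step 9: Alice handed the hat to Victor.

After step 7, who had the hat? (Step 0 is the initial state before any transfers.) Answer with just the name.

Answer: Victor

Derivation:
Tracking the hat holder through step 7:
After step 0 (start): Victor
After step 1: Yara
After step 2: Victor
After step 3: Sybil
After step 4: Victor
After step 5: Yara
After step 6: Alice
After step 7: Victor

At step 7, the holder is Victor.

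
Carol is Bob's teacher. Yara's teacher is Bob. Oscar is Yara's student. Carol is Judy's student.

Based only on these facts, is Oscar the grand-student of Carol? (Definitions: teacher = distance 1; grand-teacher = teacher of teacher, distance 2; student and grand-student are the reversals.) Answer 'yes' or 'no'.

Reconstructing the teacher chain from the given facts:
  Judy -> Carol -> Bob -> Yara -> Oscar
(each arrow means 'teacher of the next')
Positions in the chain (0 = top):
  position of Judy: 0
  position of Carol: 1
  position of Bob: 2
  position of Yara: 3
  position of Oscar: 4

Oscar is at position 4, Carol is at position 1; signed distance (j - i) = -3.
'grand-student' requires j - i = -2. Actual distance is -3, so the relation does NOT hold.

Answer: no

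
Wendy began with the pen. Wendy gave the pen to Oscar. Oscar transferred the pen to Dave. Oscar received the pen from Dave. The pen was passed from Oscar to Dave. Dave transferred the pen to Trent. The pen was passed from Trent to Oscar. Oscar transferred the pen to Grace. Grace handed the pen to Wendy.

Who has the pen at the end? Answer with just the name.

Answer: Wendy

Derivation:
Tracking the pen through each event:
Start: Wendy has the pen.
After event 1: Oscar has the pen.
After event 2: Dave has the pen.
After event 3: Oscar has the pen.
After event 4: Dave has the pen.
After event 5: Trent has the pen.
After event 6: Oscar has the pen.
After event 7: Grace has the pen.
After event 8: Wendy has the pen.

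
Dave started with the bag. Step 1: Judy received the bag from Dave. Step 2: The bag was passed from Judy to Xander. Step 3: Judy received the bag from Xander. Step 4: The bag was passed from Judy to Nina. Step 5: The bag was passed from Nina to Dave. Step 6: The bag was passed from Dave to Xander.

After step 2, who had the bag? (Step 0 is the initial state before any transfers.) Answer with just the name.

Tracking the bag holder through step 2:
After step 0 (start): Dave
After step 1: Judy
After step 2: Xander

At step 2, the holder is Xander.

Answer: Xander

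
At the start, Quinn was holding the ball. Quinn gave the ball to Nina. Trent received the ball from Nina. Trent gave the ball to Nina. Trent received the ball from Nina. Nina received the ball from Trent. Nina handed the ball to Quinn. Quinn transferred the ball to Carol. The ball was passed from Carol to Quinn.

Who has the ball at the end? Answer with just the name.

Tracking the ball through each event:
Start: Quinn has the ball.
After event 1: Nina has the ball.
After event 2: Trent has the ball.
After event 3: Nina has the ball.
After event 4: Trent has the ball.
After event 5: Nina has the ball.
After event 6: Quinn has the ball.
After event 7: Carol has the ball.
After event 8: Quinn has the ball.

Answer: Quinn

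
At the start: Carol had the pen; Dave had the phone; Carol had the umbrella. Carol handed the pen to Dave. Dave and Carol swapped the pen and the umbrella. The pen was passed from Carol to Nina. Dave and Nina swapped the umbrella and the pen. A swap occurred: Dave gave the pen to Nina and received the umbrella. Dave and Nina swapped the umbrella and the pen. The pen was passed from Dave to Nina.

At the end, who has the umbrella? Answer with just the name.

Tracking all object holders:
Start: pen:Carol, phone:Dave, umbrella:Carol
Event 1 (give pen: Carol -> Dave). State: pen:Dave, phone:Dave, umbrella:Carol
Event 2 (swap pen<->umbrella: now pen:Carol, umbrella:Dave). State: pen:Carol, phone:Dave, umbrella:Dave
Event 3 (give pen: Carol -> Nina). State: pen:Nina, phone:Dave, umbrella:Dave
Event 4 (swap umbrella<->pen: now umbrella:Nina, pen:Dave). State: pen:Dave, phone:Dave, umbrella:Nina
Event 5 (swap pen<->umbrella: now pen:Nina, umbrella:Dave). State: pen:Nina, phone:Dave, umbrella:Dave
Event 6 (swap umbrella<->pen: now umbrella:Nina, pen:Dave). State: pen:Dave, phone:Dave, umbrella:Nina
Event 7 (give pen: Dave -> Nina). State: pen:Nina, phone:Dave, umbrella:Nina

Final state: pen:Nina, phone:Dave, umbrella:Nina
The umbrella is held by Nina.

Answer: Nina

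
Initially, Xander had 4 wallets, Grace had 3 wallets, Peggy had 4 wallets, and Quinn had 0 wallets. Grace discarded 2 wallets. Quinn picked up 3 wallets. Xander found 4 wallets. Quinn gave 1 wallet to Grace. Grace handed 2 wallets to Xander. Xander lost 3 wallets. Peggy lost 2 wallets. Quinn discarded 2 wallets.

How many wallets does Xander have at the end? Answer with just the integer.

Answer: 7

Derivation:
Tracking counts step by step:
Start: Xander=4, Grace=3, Peggy=4, Quinn=0
Event 1 (Grace -2): Grace: 3 -> 1. State: Xander=4, Grace=1, Peggy=4, Quinn=0
Event 2 (Quinn +3): Quinn: 0 -> 3. State: Xander=4, Grace=1, Peggy=4, Quinn=3
Event 3 (Xander +4): Xander: 4 -> 8. State: Xander=8, Grace=1, Peggy=4, Quinn=3
Event 4 (Quinn -> Grace, 1): Quinn: 3 -> 2, Grace: 1 -> 2. State: Xander=8, Grace=2, Peggy=4, Quinn=2
Event 5 (Grace -> Xander, 2): Grace: 2 -> 0, Xander: 8 -> 10. State: Xander=10, Grace=0, Peggy=4, Quinn=2
Event 6 (Xander -3): Xander: 10 -> 7. State: Xander=7, Grace=0, Peggy=4, Quinn=2
Event 7 (Peggy -2): Peggy: 4 -> 2. State: Xander=7, Grace=0, Peggy=2, Quinn=2
Event 8 (Quinn -2): Quinn: 2 -> 0. State: Xander=7, Grace=0, Peggy=2, Quinn=0

Xander's final count: 7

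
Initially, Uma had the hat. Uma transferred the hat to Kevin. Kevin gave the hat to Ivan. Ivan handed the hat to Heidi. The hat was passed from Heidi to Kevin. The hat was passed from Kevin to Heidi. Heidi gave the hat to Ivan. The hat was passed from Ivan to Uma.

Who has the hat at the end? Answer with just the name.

Tracking the hat through each event:
Start: Uma has the hat.
After event 1: Kevin has the hat.
After event 2: Ivan has the hat.
After event 3: Heidi has the hat.
After event 4: Kevin has the hat.
After event 5: Heidi has the hat.
After event 6: Ivan has the hat.
After event 7: Uma has the hat.

Answer: Uma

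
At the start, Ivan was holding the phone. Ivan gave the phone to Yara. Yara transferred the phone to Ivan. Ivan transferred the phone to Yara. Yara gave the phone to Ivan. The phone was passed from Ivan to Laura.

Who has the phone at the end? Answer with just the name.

Answer: Laura

Derivation:
Tracking the phone through each event:
Start: Ivan has the phone.
After event 1: Yara has the phone.
After event 2: Ivan has the phone.
After event 3: Yara has the phone.
After event 4: Ivan has the phone.
After event 5: Laura has the phone.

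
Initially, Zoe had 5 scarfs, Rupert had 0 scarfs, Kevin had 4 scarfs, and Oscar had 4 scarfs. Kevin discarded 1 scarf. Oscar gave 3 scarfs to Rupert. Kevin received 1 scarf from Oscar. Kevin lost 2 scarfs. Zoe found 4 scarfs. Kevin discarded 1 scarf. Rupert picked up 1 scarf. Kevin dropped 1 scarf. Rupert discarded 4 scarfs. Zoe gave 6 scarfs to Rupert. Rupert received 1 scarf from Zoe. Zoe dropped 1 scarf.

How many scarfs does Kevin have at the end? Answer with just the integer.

Answer: 0

Derivation:
Tracking counts step by step:
Start: Zoe=5, Rupert=0, Kevin=4, Oscar=4
Event 1 (Kevin -1): Kevin: 4 -> 3. State: Zoe=5, Rupert=0, Kevin=3, Oscar=4
Event 2 (Oscar -> Rupert, 3): Oscar: 4 -> 1, Rupert: 0 -> 3. State: Zoe=5, Rupert=3, Kevin=3, Oscar=1
Event 3 (Oscar -> Kevin, 1): Oscar: 1 -> 0, Kevin: 3 -> 4. State: Zoe=5, Rupert=3, Kevin=4, Oscar=0
Event 4 (Kevin -2): Kevin: 4 -> 2. State: Zoe=5, Rupert=3, Kevin=2, Oscar=0
Event 5 (Zoe +4): Zoe: 5 -> 9. State: Zoe=9, Rupert=3, Kevin=2, Oscar=0
Event 6 (Kevin -1): Kevin: 2 -> 1. State: Zoe=9, Rupert=3, Kevin=1, Oscar=0
Event 7 (Rupert +1): Rupert: 3 -> 4. State: Zoe=9, Rupert=4, Kevin=1, Oscar=0
Event 8 (Kevin -1): Kevin: 1 -> 0. State: Zoe=9, Rupert=4, Kevin=0, Oscar=0
Event 9 (Rupert -4): Rupert: 4 -> 0. State: Zoe=9, Rupert=0, Kevin=0, Oscar=0
Event 10 (Zoe -> Rupert, 6): Zoe: 9 -> 3, Rupert: 0 -> 6. State: Zoe=3, Rupert=6, Kevin=0, Oscar=0
Event 11 (Zoe -> Rupert, 1): Zoe: 3 -> 2, Rupert: 6 -> 7. State: Zoe=2, Rupert=7, Kevin=0, Oscar=0
Event 12 (Zoe -1): Zoe: 2 -> 1. State: Zoe=1, Rupert=7, Kevin=0, Oscar=0

Kevin's final count: 0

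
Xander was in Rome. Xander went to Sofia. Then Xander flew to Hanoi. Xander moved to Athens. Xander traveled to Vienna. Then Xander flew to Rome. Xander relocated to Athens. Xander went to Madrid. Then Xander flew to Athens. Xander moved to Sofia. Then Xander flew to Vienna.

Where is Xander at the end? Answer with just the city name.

Tracking Xander's location:
Start: Xander is in Rome.
After move 1: Rome -> Sofia. Xander is in Sofia.
After move 2: Sofia -> Hanoi. Xander is in Hanoi.
After move 3: Hanoi -> Athens. Xander is in Athens.
After move 4: Athens -> Vienna. Xander is in Vienna.
After move 5: Vienna -> Rome. Xander is in Rome.
After move 6: Rome -> Athens. Xander is in Athens.
After move 7: Athens -> Madrid. Xander is in Madrid.
After move 8: Madrid -> Athens. Xander is in Athens.
After move 9: Athens -> Sofia. Xander is in Sofia.
After move 10: Sofia -> Vienna. Xander is in Vienna.

Answer: Vienna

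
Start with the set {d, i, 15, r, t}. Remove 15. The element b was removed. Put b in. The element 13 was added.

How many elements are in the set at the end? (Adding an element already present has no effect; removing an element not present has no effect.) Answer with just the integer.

Answer: 6

Derivation:
Tracking the set through each operation:
Start: {15, d, i, r, t}
Event 1 (remove 15): removed. Set: {d, i, r, t}
Event 2 (remove b): not present, no change. Set: {d, i, r, t}
Event 3 (add b): added. Set: {b, d, i, r, t}
Event 4 (add 13): added. Set: {13, b, d, i, r, t}

Final set: {13, b, d, i, r, t} (size 6)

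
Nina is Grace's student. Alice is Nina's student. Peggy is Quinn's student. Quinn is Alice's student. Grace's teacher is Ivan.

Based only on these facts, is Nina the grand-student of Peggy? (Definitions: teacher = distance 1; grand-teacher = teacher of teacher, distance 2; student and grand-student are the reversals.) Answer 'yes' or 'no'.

Answer: no

Derivation:
Reconstructing the teacher chain from the given facts:
  Ivan -> Grace -> Nina -> Alice -> Quinn -> Peggy
(each arrow means 'teacher of the next')
Positions in the chain (0 = top):
  position of Ivan: 0
  position of Grace: 1
  position of Nina: 2
  position of Alice: 3
  position of Quinn: 4
  position of Peggy: 5

Nina is at position 2, Peggy is at position 5; signed distance (j - i) = 3.
'grand-student' requires j - i = -2. Actual distance is 3, so the relation does NOT hold.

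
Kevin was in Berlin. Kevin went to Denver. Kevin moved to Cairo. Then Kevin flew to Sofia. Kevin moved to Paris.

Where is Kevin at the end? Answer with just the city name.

Answer: Paris

Derivation:
Tracking Kevin's location:
Start: Kevin is in Berlin.
After move 1: Berlin -> Denver. Kevin is in Denver.
After move 2: Denver -> Cairo. Kevin is in Cairo.
After move 3: Cairo -> Sofia. Kevin is in Sofia.
After move 4: Sofia -> Paris. Kevin is in Paris.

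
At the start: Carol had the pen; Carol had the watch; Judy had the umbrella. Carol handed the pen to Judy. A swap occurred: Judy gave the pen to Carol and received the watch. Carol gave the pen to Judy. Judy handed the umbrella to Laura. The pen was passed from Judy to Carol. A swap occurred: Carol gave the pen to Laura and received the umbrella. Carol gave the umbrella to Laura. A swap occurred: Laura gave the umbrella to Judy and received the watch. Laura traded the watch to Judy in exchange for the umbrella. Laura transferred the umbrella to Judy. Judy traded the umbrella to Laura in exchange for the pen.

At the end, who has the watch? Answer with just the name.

Answer: Judy

Derivation:
Tracking all object holders:
Start: pen:Carol, watch:Carol, umbrella:Judy
Event 1 (give pen: Carol -> Judy). State: pen:Judy, watch:Carol, umbrella:Judy
Event 2 (swap pen<->watch: now pen:Carol, watch:Judy). State: pen:Carol, watch:Judy, umbrella:Judy
Event 3 (give pen: Carol -> Judy). State: pen:Judy, watch:Judy, umbrella:Judy
Event 4 (give umbrella: Judy -> Laura). State: pen:Judy, watch:Judy, umbrella:Laura
Event 5 (give pen: Judy -> Carol). State: pen:Carol, watch:Judy, umbrella:Laura
Event 6 (swap pen<->umbrella: now pen:Laura, umbrella:Carol). State: pen:Laura, watch:Judy, umbrella:Carol
Event 7 (give umbrella: Carol -> Laura). State: pen:Laura, watch:Judy, umbrella:Laura
Event 8 (swap umbrella<->watch: now umbrella:Judy, watch:Laura). State: pen:Laura, watch:Laura, umbrella:Judy
Event 9 (swap watch<->umbrella: now watch:Judy, umbrella:Laura). State: pen:Laura, watch:Judy, umbrella:Laura
Event 10 (give umbrella: Laura -> Judy). State: pen:Laura, watch:Judy, umbrella:Judy
Event 11 (swap umbrella<->pen: now umbrella:Laura, pen:Judy). State: pen:Judy, watch:Judy, umbrella:Laura

Final state: pen:Judy, watch:Judy, umbrella:Laura
The watch is held by Judy.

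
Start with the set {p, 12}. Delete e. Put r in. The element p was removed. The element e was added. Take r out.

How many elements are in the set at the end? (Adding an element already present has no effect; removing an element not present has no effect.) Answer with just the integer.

Tracking the set through each operation:
Start: {12, p}
Event 1 (remove e): not present, no change. Set: {12, p}
Event 2 (add r): added. Set: {12, p, r}
Event 3 (remove p): removed. Set: {12, r}
Event 4 (add e): added. Set: {12, e, r}
Event 5 (remove r): removed. Set: {12, e}

Final set: {12, e} (size 2)

Answer: 2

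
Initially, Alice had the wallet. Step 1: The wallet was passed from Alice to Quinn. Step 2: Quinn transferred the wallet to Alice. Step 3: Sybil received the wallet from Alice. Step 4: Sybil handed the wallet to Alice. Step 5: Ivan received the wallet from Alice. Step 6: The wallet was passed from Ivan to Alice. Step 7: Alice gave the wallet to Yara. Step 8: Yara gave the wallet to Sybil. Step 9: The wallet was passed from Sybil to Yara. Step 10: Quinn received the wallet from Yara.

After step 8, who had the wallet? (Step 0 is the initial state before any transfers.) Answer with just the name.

Answer: Sybil

Derivation:
Tracking the wallet holder through step 8:
After step 0 (start): Alice
After step 1: Quinn
After step 2: Alice
After step 3: Sybil
After step 4: Alice
After step 5: Ivan
After step 6: Alice
After step 7: Yara
After step 8: Sybil

At step 8, the holder is Sybil.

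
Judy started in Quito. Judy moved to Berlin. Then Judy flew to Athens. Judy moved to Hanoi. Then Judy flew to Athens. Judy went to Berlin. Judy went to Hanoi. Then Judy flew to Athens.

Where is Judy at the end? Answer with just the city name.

Tracking Judy's location:
Start: Judy is in Quito.
After move 1: Quito -> Berlin. Judy is in Berlin.
After move 2: Berlin -> Athens. Judy is in Athens.
After move 3: Athens -> Hanoi. Judy is in Hanoi.
After move 4: Hanoi -> Athens. Judy is in Athens.
After move 5: Athens -> Berlin. Judy is in Berlin.
After move 6: Berlin -> Hanoi. Judy is in Hanoi.
After move 7: Hanoi -> Athens. Judy is in Athens.

Answer: Athens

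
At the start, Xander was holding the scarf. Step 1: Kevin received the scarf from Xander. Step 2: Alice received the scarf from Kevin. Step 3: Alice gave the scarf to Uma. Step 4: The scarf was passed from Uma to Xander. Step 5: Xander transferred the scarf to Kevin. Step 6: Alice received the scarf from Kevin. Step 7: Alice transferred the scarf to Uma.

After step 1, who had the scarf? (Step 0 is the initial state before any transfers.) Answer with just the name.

Tracking the scarf holder through step 1:
After step 0 (start): Xander
After step 1: Kevin

At step 1, the holder is Kevin.

Answer: Kevin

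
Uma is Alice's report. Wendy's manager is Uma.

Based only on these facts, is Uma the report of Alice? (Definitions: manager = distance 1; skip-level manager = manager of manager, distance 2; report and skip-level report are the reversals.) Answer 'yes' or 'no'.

Answer: yes

Derivation:
Reconstructing the manager chain from the given facts:
  Alice -> Uma -> Wendy
(each arrow means 'manager of the next')
Positions in the chain (0 = top):
  position of Alice: 0
  position of Uma: 1
  position of Wendy: 2

Uma is at position 1, Alice is at position 0; signed distance (j - i) = -1.
'report' requires j - i = -1. Actual distance is -1, so the relation HOLDS.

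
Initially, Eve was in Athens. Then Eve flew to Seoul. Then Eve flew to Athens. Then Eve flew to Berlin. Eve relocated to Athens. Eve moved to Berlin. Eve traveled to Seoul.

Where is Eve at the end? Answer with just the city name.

Tracking Eve's location:
Start: Eve is in Athens.
After move 1: Athens -> Seoul. Eve is in Seoul.
After move 2: Seoul -> Athens. Eve is in Athens.
After move 3: Athens -> Berlin. Eve is in Berlin.
After move 4: Berlin -> Athens. Eve is in Athens.
After move 5: Athens -> Berlin. Eve is in Berlin.
After move 6: Berlin -> Seoul. Eve is in Seoul.

Answer: Seoul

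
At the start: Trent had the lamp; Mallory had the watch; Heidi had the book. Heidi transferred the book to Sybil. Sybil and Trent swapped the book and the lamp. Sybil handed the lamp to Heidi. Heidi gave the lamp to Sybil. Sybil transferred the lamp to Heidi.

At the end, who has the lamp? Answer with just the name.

Tracking all object holders:
Start: lamp:Trent, watch:Mallory, book:Heidi
Event 1 (give book: Heidi -> Sybil). State: lamp:Trent, watch:Mallory, book:Sybil
Event 2 (swap book<->lamp: now book:Trent, lamp:Sybil). State: lamp:Sybil, watch:Mallory, book:Trent
Event 3 (give lamp: Sybil -> Heidi). State: lamp:Heidi, watch:Mallory, book:Trent
Event 4 (give lamp: Heidi -> Sybil). State: lamp:Sybil, watch:Mallory, book:Trent
Event 5 (give lamp: Sybil -> Heidi). State: lamp:Heidi, watch:Mallory, book:Trent

Final state: lamp:Heidi, watch:Mallory, book:Trent
The lamp is held by Heidi.

Answer: Heidi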